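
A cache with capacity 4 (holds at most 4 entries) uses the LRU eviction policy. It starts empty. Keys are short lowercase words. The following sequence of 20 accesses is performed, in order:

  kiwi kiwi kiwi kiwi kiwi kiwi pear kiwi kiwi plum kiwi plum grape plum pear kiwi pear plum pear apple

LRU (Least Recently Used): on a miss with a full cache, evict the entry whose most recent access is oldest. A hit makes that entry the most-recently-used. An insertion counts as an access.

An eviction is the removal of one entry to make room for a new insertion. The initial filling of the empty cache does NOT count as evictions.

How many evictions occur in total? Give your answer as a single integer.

LRU simulation (capacity=4):
  1. access kiwi: MISS. Cache (LRU->MRU): [kiwi]
  2. access kiwi: HIT. Cache (LRU->MRU): [kiwi]
  3. access kiwi: HIT. Cache (LRU->MRU): [kiwi]
  4. access kiwi: HIT. Cache (LRU->MRU): [kiwi]
  5. access kiwi: HIT. Cache (LRU->MRU): [kiwi]
  6. access kiwi: HIT. Cache (LRU->MRU): [kiwi]
  7. access pear: MISS. Cache (LRU->MRU): [kiwi pear]
  8. access kiwi: HIT. Cache (LRU->MRU): [pear kiwi]
  9. access kiwi: HIT. Cache (LRU->MRU): [pear kiwi]
  10. access plum: MISS. Cache (LRU->MRU): [pear kiwi plum]
  11. access kiwi: HIT. Cache (LRU->MRU): [pear plum kiwi]
  12. access plum: HIT. Cache (LRU->MRU): [pear kiwi plum]
  13. access grape: MISS. Cache (LRU->MRU): [pear kiwi plum grape]
  14. access plum: HIT. Cache (LRU->MRU): [pear kiwi grape plum]
  15. access pear: HIT. Cache (LRU->MRU): [kiwi grape plum pear]
  16. access kiwi: HIT. Cache (LRU->MRU): [grape plum pear kiwi]
  17. access pear: HIT. Cache (LRU->MRU): [grape plum kiwi pear]
  18. access plum: HIT. Cache (LRU->MRU): [grape kiwi pear plum]
  19. access pear: HIT. Cache (LRU->MRU): [grape kiwi plum pear]
  20. access apple: MISS, evict grape. Cache (LRU->MRU): [kiwi plum pear apple]
Total: 15 hits, 5 misses, 1 evictions

Answer: 1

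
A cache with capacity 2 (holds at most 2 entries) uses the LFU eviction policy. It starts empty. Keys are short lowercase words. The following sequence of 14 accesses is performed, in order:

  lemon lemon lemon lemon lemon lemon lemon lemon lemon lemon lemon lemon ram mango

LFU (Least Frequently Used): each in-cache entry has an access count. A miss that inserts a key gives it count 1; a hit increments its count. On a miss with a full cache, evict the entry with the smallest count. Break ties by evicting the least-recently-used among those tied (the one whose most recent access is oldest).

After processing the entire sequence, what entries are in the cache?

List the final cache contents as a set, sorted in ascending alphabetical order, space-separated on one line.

LFU simulation (capacity=2):
  1. access lemon: MISS. Cache: [lemon(c=1)]
  2. access lemon: HIT, count now 2. Cache: [lemon(c=2)]
  3. access lemon: HIT, count now 3. Cache: [lemon(c=3)]
  4. access lemon: HIT, count now 4. Cache: [lemon(c=4)]
  5. access lemon: HIT, count now 5. Cache: [lemon(c=5)]
  6. access lemon: HIT, count now 6. Cache: [lemon(c=6)]
  7. access lemon: HIT, count now 7. Cache: [lemon(c=7)]
  8. access lemon: HIT, count now 8. Cache: [lemon(c=8)]
  9. access lemon: HIT, count now 9. Cache: [lemon(c=9)]
  10. access lemon: HIT, count now 10. Cache: [lemon(c=10)]
  11. access lemon: HIT, count now 11. Cache: [lemon(c=11)]
  12. access lemon: HIT, count now 12. Cache: [lemon(c=12)]
  13. access ram: MISS. Cache: [ram(c=1) lemon(c=12)]
  14. access mango: MISS, evict ram(c=1). Cache: [mango(c=1) lemon(c=12)]
Total: 11 hits, 3 misses, 1 evictions

Answer: lemon mango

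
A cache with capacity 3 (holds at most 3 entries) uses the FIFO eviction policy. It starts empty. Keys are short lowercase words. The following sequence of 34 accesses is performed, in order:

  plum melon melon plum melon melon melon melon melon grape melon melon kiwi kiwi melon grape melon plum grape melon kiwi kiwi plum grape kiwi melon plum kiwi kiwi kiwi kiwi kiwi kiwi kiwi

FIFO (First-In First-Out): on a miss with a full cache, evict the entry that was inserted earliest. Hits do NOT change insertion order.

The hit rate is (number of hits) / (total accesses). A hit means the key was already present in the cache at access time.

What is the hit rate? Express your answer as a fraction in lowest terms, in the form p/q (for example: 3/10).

FIFO simulation (capacity=3):
  1. access plum: MISS. Cache (old->new): [plum]
  2. access melon: MISS. Cache (old->new): [plum melon]
  3. access melon: HIT. Cache (old->new): [plum melon]
  4. access plum: HIT. Cache (old->new): [plum melon]
  5. access melon: HIT. Cache (old->new): [plum melon]
  6. access melon: HIT. Cache (old->new): [plum melon]
  7. access melon: HIT. Cache (old->new): [plum melon]
  8. access melon: HIT. Cache (old->new): [plum melon]
  9. access melon: HIT. Cache (old->new): [plum melon]
  10. access grape: MISS. Cache (old->new): [plum melon grape]
  11. access melon: HIT. Cache (old->new): [plum melon grape]
  12. access melon: HIT. Cache (old->new): [plum melon grape]
  13. access kiwi: MISS, evict plum. Cache (old->new): [melon grape kiwi]
  14. access kiwi: HIT. Cache (old->new): [melon grape kiwi]
  15. access melon: HIT. Cache (old->new): [melon grape kiwi]
  16. access grape: HIT. Cache (old->new): [melon grape kiwi]
  17. access melon: HIT. Cache (old->new): [melon grape kiwi]
  18. access plum: MISS, evict melon. Cache (old->new): [grape kiwi plum]
  19. access grape: HIT. Cache (old->new): [grape kiwi plum]
  20. access melon: MISS, evict grape. Cache (old->new): [kiwi plum melon]
  21. access kiwi: HIT. Cache (old->new): [kiwi plum melon]
  22. access kiwi: HIT. Cache (old->new): [kiwi plum melon]
  23. access plum: HIT. Cache (old->new): [kiwi plum melon]
  24. access grape: MISS, evict kiwi. Cache (old->new): [plum melon grape]
  25. access kiwi: MISS, evict plum. Cache (old->new): [melon grape kiwi]
  26. access melon: HIT. Cache (old->new): [melon grape kiwi]
  27. access plum: MISS, evict melon. Cache (old->new): [grape kiwi plum]
  28. access kiwi: HIT. Cache (old->new): [grape kiwi plum]
  29. access kiwi: HIT. Cache (old->new): [grape kiwi plum]
  30. access kiwi: HIT. Cache (old->new): [grape kiwi plum]
  31. access kiwi: HIT. Cache (old->new): [grape kiwi plum]
  32. access kiwi: HIT. Cache (old->new): [grape kiwi plum]
  33. access kiwi: HIT. Cache (old->new): [grape kiwi plum]
  34. access kiwi: HIT. Cache (old->new): [grape kiwi plum]
Total: 25 hits, 9 misses, 6 evictions

Hit rate = 25/34

Answer: 25/34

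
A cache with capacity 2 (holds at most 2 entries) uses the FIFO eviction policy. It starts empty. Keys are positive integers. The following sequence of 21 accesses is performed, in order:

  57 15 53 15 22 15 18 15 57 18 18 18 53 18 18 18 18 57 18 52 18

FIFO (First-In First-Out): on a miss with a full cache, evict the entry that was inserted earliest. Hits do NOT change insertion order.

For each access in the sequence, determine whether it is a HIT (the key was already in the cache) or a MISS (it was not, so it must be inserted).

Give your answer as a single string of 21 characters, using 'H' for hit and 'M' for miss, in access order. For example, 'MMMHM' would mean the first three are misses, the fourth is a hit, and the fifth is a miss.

FIFO simulation (capacity=2):
  1. access 57: MISS. Cache (old->new): [57]
  2. access 15: MISS. Cache (old->new): [57 15]
  3. access 53: MISS, evict 57. Cache (old->new): [15 53]
  4. access 15: HIT. Cache (old->new): [15 53]
  5. access 22: MISS, evict 15. Cache (old->new): [53 22]
  6. access 15: MISS, evict 53. Cache (old->new): [22 15]
  7. access 18: MISS, evict 22. Cache (old->new): [15 18]
  8. access 15: HIT. Cache (old->new): [15 18]
  9. access 57: MISS, evict 15. Cache (old->new): [18 57]
  10. access 18: HIT. Cache (old->new): [18 57]
  11. access 18: HIT. Cache (old->new): [18 57]
  12. access 18: HIT. Cache (old->new): [18 57]
  13. access 53: MISS, evict 18. Cache (old->new): [57 53]
  14. access 18: MISS, evict 57. Cache (old->new): [53 18]
  15. access 18: HIT. Cache (old->new): [53 18]
  16. access 18: HIT. Cache (old->new): [53 18]
  17. access 18: HIT. Cache (old->new): [53 18]
  18. access 57: MISS, evict 53. Cache (old->new): [18 57]
  19. access 18: HIT. Cache (old->new): [18 57]
  20. access 52: MISS, evict 18. Cache (old->new): [57 52]
  21. access 18: MISS, evict 57. Cache (old->new): [52 18]
Total: 9 hits, 12 misses, 10 evictions

Answer: MMMHMMMHMHHHMMHHHMHMM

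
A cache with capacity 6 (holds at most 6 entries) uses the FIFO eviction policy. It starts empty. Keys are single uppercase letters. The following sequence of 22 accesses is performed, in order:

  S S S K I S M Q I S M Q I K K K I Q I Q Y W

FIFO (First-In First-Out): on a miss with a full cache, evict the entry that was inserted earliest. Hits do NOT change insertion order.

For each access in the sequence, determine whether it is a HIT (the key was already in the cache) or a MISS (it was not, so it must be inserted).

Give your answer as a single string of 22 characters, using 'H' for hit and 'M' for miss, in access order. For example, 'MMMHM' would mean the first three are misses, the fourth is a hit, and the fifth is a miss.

Answer: MHHMMHMMHHHHHHHHHHHHMM

Derivation:
FIFO simulation (capacity=6):
  1. access S: MISS. Cache (old->new): [S]
  2. access S: HIT. Cache (old->new): [S]
  3. access S: HIT. Cache (old->new): [S]
  4. access K: MISS. Cache (old->new): [S K]
  5. access I: MISS. Cache (old->new): [S K I]
  6. access S: HIT. Cache (old->new): [S K I]
  7. access M: MISS. Cache (old->new): [S K I M]
  8. access Q: MISS. Cache (old->new): [S K I M Q]
  9. access I: HIT. Cache (old->new): [S K I M Q]
  10. access S: HIT. Cache (old->new): [S K I M Q]
  11. access M: HIT. Cache (old->new): [S K I M Q]
  12. access Q: HIT. Cache (old->new): [S K I M Q]
  13. access I: HIT. Cache (old->new): [S K I M Q]
  14. access K: HIT. Cache (old->new): [S K I M Q]
  15. access K: HIT. Cache (old->new): [S K I M Q]
  16. access K: HIT. Cache (old->new): [S K I M Q]
  17. access I: HIT. Cache (old->new): [S K I M Q]
  18. access Q: HIT. Cache (old->new): [S K I M Q]
  19. access I: HIT. Cache (old->new): [S K I M Q]
  20. access Q: HIT. Cache (old->new): [S K I M Q]
  21. access Y: MISS. Cache (old->new): [S K I M Q Y]
  22. access W: MISS, evict S. Cache (old->new): [K I M Q Y W]
Total: 15 hits, 7 misses, 1 evictions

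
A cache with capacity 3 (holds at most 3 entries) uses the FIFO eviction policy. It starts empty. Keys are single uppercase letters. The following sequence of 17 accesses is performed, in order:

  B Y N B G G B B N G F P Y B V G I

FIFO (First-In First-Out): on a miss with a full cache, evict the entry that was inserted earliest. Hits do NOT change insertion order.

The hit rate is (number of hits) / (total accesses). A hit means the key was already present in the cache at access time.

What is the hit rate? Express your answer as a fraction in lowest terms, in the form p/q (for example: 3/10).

Answer: 5/17

Derivation:
FIFO simulation (capacity=3):
  1. access B: MISS. Cache (old->new): [B]
  2. access Y: MISS. Cache (old->new): [B Y]
  3. access N: MISS. Cache (old->new): [B Y N]
  4. access B: HIT. Cache (old->new): [B Y N]
  5. access G: MISS, evict B. Cache (old->new): [Y N G]
  6. access G: HIT. Cache (old->new): [Y N G]
  7. access B: MISS, evict Y. Cache (old->new): [N G B]
  8. access B: HIT. Cache (old->new): [N G B]
  9. access N: HIT. Cache (old->new): [N G B]
  10. access G: HIT. Cache (old->new): [N G B]
  11. access F: MISS, evict N. Cache (old->new): [G B F]
  12. access P: MISS, evict G. Cache (old->new): [B F P]
  13. access Y: MISS, evict B. Cache (old->new): [F P Y]
  14. access B: MISS, evict F. Cache (old->new): [P Y B]
  15. access V: MISS, evict P. Cache (old->new): [Y B V]
  16. access G: MISS, evict Y. Cache (old->new): [B V G]
  17. access I: MISS, evict B. Cache (old->new): [V G I]
Total: 5 hits, 12 misses, 9 evictions

Hit rate = 5/17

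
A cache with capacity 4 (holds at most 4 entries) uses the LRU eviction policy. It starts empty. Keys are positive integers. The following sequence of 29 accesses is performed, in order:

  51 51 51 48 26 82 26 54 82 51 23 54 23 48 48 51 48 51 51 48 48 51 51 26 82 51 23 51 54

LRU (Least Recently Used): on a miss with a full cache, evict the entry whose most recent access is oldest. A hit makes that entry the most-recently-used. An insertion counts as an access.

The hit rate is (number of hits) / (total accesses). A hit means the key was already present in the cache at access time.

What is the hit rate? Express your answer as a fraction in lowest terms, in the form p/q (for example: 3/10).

LRU simulation (capacity=4):
  1. access 51: MISS. Cache (LRU->MRU): [51]
  2. access 51: HIT. Cache (LRU->MRU): [51]
  3. access 51: HIT. Cache (LRU->MRU): [51]
  4. access 48: MISS. Cache (LRU->MRU): [51 48]
  5. access 26: MISS. Cache (LRU->MRU): [51 48 26]
  6. access 82: MISS. Cache (LRU->MRU): [51 48 26 82]
  7. access 26: HIT. Cache (LRU->MRU): [51 48 82 26]
  8. access 54: MISS, evict 51. Cache (LRU->MRU): [48 82 26 54]
  9. access 82: HIT. Cache (LRU->MRU): [48 26 54 82]
  10. access 51: MISS, evict 48. Cache (LRU->MRU): [26 54 82 51]
  11. access 23: MISS, evict 26. Cache (LRU->MRU): [54 82 51 23]
  12. access 54: HIT. Cache (LRU->MRU): [82 51 23 54]
  13. access 23: HIT. Cache (LRU->MRU): [82 51 54 23]
  14. access 48: MISS, evict 82. Cache (LRU->MRU): [51 54 23 48]
  15. access 48: HIT. Cache (LRU->MRU): [51 54 23 48]
  16. access 51: HIT. Cache (LRU->MRU): [54 23 48 51]
  17. access 48: HIT. Cache (LRU->MRU): [54 23 51 48]
  18. access 51: HIT. Cache (LRU->MRU): [54 23 48 51]
  19. access 51: HIT. Cache (LRU->MRU): [54 23 48 51]
  20. access 48: HIT. Cache (LRU->MRU): [54 23 51 48]
  21. access 48: HIT. Cache (LRU->MRU): [54 23 51 48]
  22. access 51: HIT. Cache (LRU->MRU): [54 23 48 51]
  23. access 51: HIT. Cache (LRU->MRU): [54 23 48 51]
  24. access 26: MISS, evict 54. Cache (LRU->MRU): [23 48 51 26]
  25. access 82: MISS, evict 23. Cache (LRU->MRU): [48 51 26 82]
  26. access 51: HIT. Cache (LRU->MRU): [48 26 82 51]
  27. access 23: MISS, evict 48. Cache (LRU->MRU): [26 82 51 23]
  28. access 51: HIT. Cache (LRU->MRU): [26 82 23 51]
  29. access 54: MISS, evict 26. Cache (LRU->MRU): [82 23 51 54]
Total: 17 hits, 12 misses, 8 evictions

Hit rate = 17/29

Answer: 17/29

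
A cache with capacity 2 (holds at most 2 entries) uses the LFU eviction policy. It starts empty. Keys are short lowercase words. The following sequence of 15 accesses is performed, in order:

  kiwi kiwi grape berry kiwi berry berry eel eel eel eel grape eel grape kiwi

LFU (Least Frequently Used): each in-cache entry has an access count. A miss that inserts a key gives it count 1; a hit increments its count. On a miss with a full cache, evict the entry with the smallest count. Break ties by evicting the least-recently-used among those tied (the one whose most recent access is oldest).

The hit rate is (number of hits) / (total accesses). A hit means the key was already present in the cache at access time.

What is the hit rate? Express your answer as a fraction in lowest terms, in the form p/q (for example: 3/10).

LFU simulation (capacity=2):
  1. access kiwi: MISS. Cache: [kiwi(c=1)]
  2. access kiwi: HIT, count now 2. Cache: [kiwi(c=2)]
  3. access grape: MISS. Cache: [grape(c=1) kiwi(c=2)]
  4. access berry: MISS, evict grape(c=1). Cache: [berry(c=1) kiwi(c=2)]
  5. access kiwi: HIT, count now 3. Cache: [berry(c=1) kiwi(c=3)]
  6. access berry: HIT, count now 2. Cache: [berry(c=2) kiwi(c=3)]
  7. access berry: HIT, count now 3. Cache: [kiwi(c=3) berry(c=3)]
  8. access eel: MISS, evict kiwi(c=3). Cache: [eel(c=1) berry(c=3)]
  9. access eel: HIT, count now 2. Cache: [eel(c=2) berry(c=3)]
  10. access eel: HIT, count now 3. Cache: [berry(c=3) eel(c=3)]
  11. access eel: HIT, count now 4. Cache: [berry(c=3) eel(c=4)]
  12. access grape: MISS, evict berry(c=3). Cache: [grape(c=1) eel(c=4)]
  13. access eel: HIT, count now 5. Cache: [grape(c=1) eel(c=5)]
  14. access grape: HIT, count now 2. Cache: [grape(c=2) eel(c=5)]
  15. access kiwi: MISS, evict grape(c=2). Cache: [kiwi(c=1) eel(c=5)]
Total: 9 hits, 6 misses, 4 evictions

Hit rate = 9/15 = 3/5

Answer: 3/5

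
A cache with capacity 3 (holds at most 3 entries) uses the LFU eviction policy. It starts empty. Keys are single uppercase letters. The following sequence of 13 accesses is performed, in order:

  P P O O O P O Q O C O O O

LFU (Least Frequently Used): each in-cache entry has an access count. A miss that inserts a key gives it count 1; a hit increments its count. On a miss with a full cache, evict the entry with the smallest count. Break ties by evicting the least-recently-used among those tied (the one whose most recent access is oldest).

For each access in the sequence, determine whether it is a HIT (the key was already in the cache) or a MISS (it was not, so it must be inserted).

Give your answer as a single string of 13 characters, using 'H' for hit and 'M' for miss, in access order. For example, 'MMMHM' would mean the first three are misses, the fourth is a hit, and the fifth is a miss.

Answer: MHMHHHHMHMHHH

Derivation:
LFU simulation (capacity=3):
  1. access P: MISS. Cache: [P(c=1)]
  2. access P: HIT, count now 2. Cache: [P(c=2)]
  3. access O: MISS. Cache: [O(c=1) P(c=2)]
  4. access O: HIT, count now 2. Cache: [P(c=2) O(c=2)]
  5. access O: HIT, count now 3. Cache: [P(c=2) O(c=3)]
  6. access P: HIT, count now 3. Cache: [O(c=3) P(c=3)]
  7. access O: HIT, count now 4. Cache: [P(c=3) O(c=4)]
  8. access Q: MISS. Cache: [Q(c=1) P(c=3) O(c=4)]
  9. access O: HIT, count now 5. Cache: [Q(c=1) P(c=3) O(c=5)]
  10. access C: MISS, evict Q(c=1). Cache: [C(c=1) P(c=3) O(c=5)]
  11. access O: HIT, count now 6. Cache: [C(c=1) P(c=3) O(c=6)]
  12. access O: HIT, count now 7. Cache: [C(c=1) P(c=3) O(c=7)]
  13. access O: HIT, count now 8. Cache: [C(c=1) P(c=3) O(c=8)]
Total: 9 hits, 4 misses, 1 evictions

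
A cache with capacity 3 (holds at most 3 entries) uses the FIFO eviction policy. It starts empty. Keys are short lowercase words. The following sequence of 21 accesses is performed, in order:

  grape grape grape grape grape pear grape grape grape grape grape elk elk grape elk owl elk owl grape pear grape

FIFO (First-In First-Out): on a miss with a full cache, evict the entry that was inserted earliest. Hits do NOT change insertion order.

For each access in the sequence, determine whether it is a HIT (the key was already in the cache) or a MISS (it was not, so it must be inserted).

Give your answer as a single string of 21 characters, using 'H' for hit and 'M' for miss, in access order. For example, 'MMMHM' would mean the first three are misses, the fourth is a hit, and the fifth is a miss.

FIFO simulation (capacity=3):
  1. access grape: MISS. Cache (old->new): [grape]
  2. access grape: HIT. Cache (old->new): [grape]
  3. access grape: HIT. Cache (old->new): [grape]
  4. access grape: HIT. Cache (old->new): [grape]
  5. access grape: HIT. Cache (old->new): [grape]
  6. access pear: MISS. Cache (old->new): [grape pear]
  7. access grape: HIT. Cache (old->new): [grape pear]
  8. access grape: HIT. Cache (old->new): [grape pear]
  9. access grape: HIT. Cache (old->new): [grape pear]
  10. access grape: HIT. Cache (old->new): [grape pear]
  11. access grape: HIT. Cache (old->new): [grape pear]
  12. access elk: MISS. Cache (old->new): [grape pear elk]
  13. access elk: HIT. Cache (old->new): [grape pear elk]
  14. access grape: HIT. Cache (old->new): [grape pear elk]
  15. access elk: HIT. Cache (old->new): [grape pear elk]
  16. access owl: MISS, evict grape. Cache (old->new): [pear elk owl]
  17. access elk: HIT. Cache (old->new): [pear elk owl]
  18. access owl: HIT. Cache (old->new): [pear elk owl]
  19. access grape: MISS, evict pear. Cache (old->new): [elk owl grape]
  20. access pear: MISS, evict elk. Cache (old->new): [owl grape pear]
  21. access grape: HIT. Cache (old->new): [owl grape pear]
Total: 15 hits, 6 misses, 3 evictions

Answer: MHHHHMHHHHHMHHHMHHMMH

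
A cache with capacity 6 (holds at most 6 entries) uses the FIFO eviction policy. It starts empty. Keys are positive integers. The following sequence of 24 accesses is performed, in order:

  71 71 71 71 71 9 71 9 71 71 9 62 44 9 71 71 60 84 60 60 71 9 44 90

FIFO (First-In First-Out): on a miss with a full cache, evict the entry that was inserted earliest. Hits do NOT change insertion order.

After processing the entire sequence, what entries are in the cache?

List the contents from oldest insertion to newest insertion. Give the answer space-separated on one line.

FIFO simulation (capacity=6):
  1. access 71: MISS. Cache (old->new): [71]
  2. access 71: HIT. Cache (old->new): [71]
  3. access 71: HIT. Cache (old->new): [71]
  4. access 71: HIT. Cache (old->new): [71]
  5. access 71: HIT. Cache (old->new): [71]
  6. access 9: MISS. Cache (old->new): [71 9]
  7. access 71: HIT. Cache (old->new): [71 9]
  8. access 9: HIT. Cache (old->new): [71 9]
  9. access 71: HIT. Cache (old->new): [71 9]
  10. access 71: HIT. Cache (old->new): [71 9]
  11. access 9: HIT. Cache (old->new): [71 9]
  12. access 62: MISS. Cache (old->new): [71 9 62]
  13. access 44: MISS. Cache (old->new): [71 9 62 44]
  14. access 9: HIT. Cache (old->new): [71 9 62 44]
  15. access 71: HIT. Cache (old->new): [71 9 62 44]
  16. access 71: HIT. Cache (old->new): [71 9 62 44]
  17. access 60: MISS. Cache (old->new): [71 9 62 44 60]
  18. access 84: MISS. Cache (old->new): [71 9 62 44 60 84]
  19. access 60: HIT. Cache (old->new): [71 9 62 44 60 84]
  20. access 60: HIT. Cache (old->new): [71 9 62 44 60 84]
  21. access 71: HIT. Cache (old->new): [71 9 62 44 60 84]
  22. access 9: HIT. Cache (old->new): [71 9 62 44 60 84]
  23. access 44: HIT. Cache (old->new): [71 9 62 44 60 84]
  24. access 90: MISS, evict 71. Cache (old->new): [9 62 44 60 84 90]
Total: 17 hits, 7 misses, 1 evictions

Answer: 9 62 44 60 84 90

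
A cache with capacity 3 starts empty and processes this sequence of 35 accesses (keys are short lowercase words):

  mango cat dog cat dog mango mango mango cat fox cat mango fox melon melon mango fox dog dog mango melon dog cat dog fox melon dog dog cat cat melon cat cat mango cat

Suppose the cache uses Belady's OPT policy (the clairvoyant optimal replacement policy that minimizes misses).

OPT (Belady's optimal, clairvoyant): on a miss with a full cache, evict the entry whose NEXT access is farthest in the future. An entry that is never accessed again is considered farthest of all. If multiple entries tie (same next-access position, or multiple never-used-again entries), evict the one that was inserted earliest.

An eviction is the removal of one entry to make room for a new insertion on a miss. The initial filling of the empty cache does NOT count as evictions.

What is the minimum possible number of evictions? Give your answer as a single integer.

OPT (Belady) simulation (capacity=3):
  1. access mango: MISS. Cache: [mango]
  2. access cat: MISS. Cache: [mango cat]
  3. access dog: MISS. Cache: [mango cat dog]
  4. access cat: HIT. Next use of cat: step 9. Cache: [mango cat dog]
  5. access dog: HIT. Next use of dog: step 18. Cache: [mango cat dog]
  6. access mango: HIT. Next use of mango: step 7. Cache: [mango cat dog]
  7. access mango: HIT. Next use of mango: step 8. Cache: [mango cat dog]
  8. access mango: HIT. Next use of mango: step 12. Cache: [mango cat dog]
  9. access cat: HIT. Next use of cat: step 11. Cache: [mango cat dog]
  10. access fox: MISS, evict dog (next use: step 18). Cache: [mango cat fox]
  11. access cat: HIT. Next use of cat: step 23. Cache: [mango cat fox]
  12. access mango: HIT. Next use of mango: step 16. Cache: [mango cat fox]
  13. access fox: HIT. Next use of fox: step 17. Cache: [mango cat fox]
  14. access melon: MISS, evict cat (next use: step 23). Cache: [mango fox melon]
  15. access melon: HIT. Next use of melon: step 21. Cache: [mango fox melon]
  16. access mango: HIT. Next use of mango: step 20. Cache: [mango fox melon]
  17. access fox: HIT. Next use of fox: step 25. Cache: [mango fox melon]
  18. access dog: MISS, evict fox (next use: step 25). Cache: [mango melon dog]
  19. access dog: HIT. Next use of dog: step 22. Cache: [mango melon dog]
  20. access mango: HIT. Next use of mango: step 34. Cache: [mango melon dog]
  21. access melon: HIT. Next use of melon: step 26. Cache: [mango melon dog]
  22. access dog: HIT. Next use of dog: step 24. Cache: [mango melon dog]
  23. access cat: MISS, evict mango (next use: step 34). Cache: [melon dog cat]
  24. access dog: HIT. Next use of dog: step 27. Cache: [melon dog cat]
  25. access fox: MISS, evict cat (next use: step 29). Cache: [melon dog fox]
  26. access melon: HIT. Next use of melon: step 31. Cache: [melon dog fox]
  27. access dog: HIT. Next use of dog: step 28. Cache: [melon dog fox]
  28. access dog: HIT. Next use of dog: never. Cache: [melon dog fox]
  29. access cat: MISS, evict dog (next use: never). Cache: [melon fox cat]
  30. access cat: HIT. Next use of cat: step 32. Cache: [melon fox cat]
  31. access melon: HIT. Next use of melon: never. Cache: [melon fox cat]
  32. access cat: HIT. Next use of cat: step 33. Cache: [melon fox cat]
  33. access cat: HIT. Next use of cat: step 35. Cache: [melon fox cat]
  34. access mango: MISS, evict melon (next use: never). Cache: [fox cat mango]
  35. access cat: HIT. Next use of cat: never. Cache: [fox cat mango]
Total: 25 hits, 10 misses, 7 evictions

Answer: 7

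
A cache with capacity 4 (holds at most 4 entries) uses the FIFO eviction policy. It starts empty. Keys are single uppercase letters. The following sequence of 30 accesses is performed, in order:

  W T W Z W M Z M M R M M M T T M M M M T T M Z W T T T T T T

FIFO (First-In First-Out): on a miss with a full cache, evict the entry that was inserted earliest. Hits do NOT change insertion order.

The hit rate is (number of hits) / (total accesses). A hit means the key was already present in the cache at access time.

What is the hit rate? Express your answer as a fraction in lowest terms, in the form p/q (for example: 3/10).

FIFO simulation (capacity=4):
  1. access W: MISS. Cache (old->new): [W]
  2. access T: MISS. Cache (old->new): [W T]
  3. access W: HIT. Cache (old->new): [W T]
  4. access Z: MISS. Cache (old->new): [W T Z]
  5. access W: HIT. Cache (old->new): [W T Z]
  6. access M: MISS. Cache (old->new): [W T Z M]
  7. access Z: HIT. Cache (old->new): [W T Z M]
  8. access M: HIT. Cache (old->new): [W T Z M]
  9. access M: HIT. Cache (old->new): [W T Z M]
  10. access R: MISS, evict W. Cache (old->new): [T Z M R]
  11. access M: HIT. Cache (old->new): [T Z M R]
  12. access M: HIT. Cache (old->new): [T Z M R]
  13. access M: HIT. Cache (old->new): [T Z M R]
  14. access T: HIT. Cache (old->new): [T Z M R]
  15. access T: HIT. Cache (old->new): [T Z M R]
  16. access M: HIT. Cache (old->new): [T Z M R]
  17. access M: HIT. Cache (old->new): [T Z M R]
  18. access M: HIT. Cache (old->new): [T Z M R]
  19. access M: HIT. Cache (old->new): [T Z M R]
  20. access T: HIT. Cache (old->new): [T Z M R]
  21. access T: HIT. Cache (old->new): [T Z M R]
  22. access M: HIT. Cache (old->new): [T Z M R]
  23. access Z: HIT. Cache (old->new): [T Z M R]
  24. access W: MISS, evict T. Cache (old->new): [Z M R W]
  25. access T: MISS, evict Z. Cache (old->new): [M R W T]
  26. access T: HIT. Cache (old->new): [M R W T]
  27. access T: HIT. Cache (old->new): [M R W T]
  28. access T: HIT. Cache (old->new): [M R W T]
  29. access T: HIT. Cache (old->new): [M R W T]
  30. access T: HIT. Cache (old->new): [M R W T]
Total: 23 hits, 7 misses, 3 evictions

Hit rate = 23/30

Answer: 23/30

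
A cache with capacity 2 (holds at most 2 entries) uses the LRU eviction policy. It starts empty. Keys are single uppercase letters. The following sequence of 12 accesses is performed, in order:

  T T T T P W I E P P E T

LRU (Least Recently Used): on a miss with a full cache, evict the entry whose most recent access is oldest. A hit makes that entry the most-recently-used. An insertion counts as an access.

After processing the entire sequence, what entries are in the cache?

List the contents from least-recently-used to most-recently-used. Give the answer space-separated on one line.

LRU simulation (capacity=2):
  1. access T: MISS. Cache (LRU->MRU): [T]
  2. access T: HIT. Cache (LRU->MRU): [T]
  3. access T: HIT. Cache (LRU->MRU): [T]
  4. access T: HIT. Cache (LRU->MRU): [T]
  5. access P: MISS. Cache (LRU->MRU): [T P]
  6. access W: MISS, evict T. Cache (LRU->MRU): [P W]
  7. access I: MISS, evict P. Cache (LRU->MRU): [W I]
  8. access E: MISS, evict W. Cache (LRU->MRU): [I E]
  9. access P: MISS, evict I. Cache (LRU->MRU): [E P]
  10. access P: HIT. Cache (LRU->MRU): [E P]
  11. access E: HIT. Cache (LRU->MRU): [P E]
  12. access T: MISS, evict P. Cache (LRU->MRU): [E T]
Total: 5 hits, 7 misses, 5 evictions

Answer: E T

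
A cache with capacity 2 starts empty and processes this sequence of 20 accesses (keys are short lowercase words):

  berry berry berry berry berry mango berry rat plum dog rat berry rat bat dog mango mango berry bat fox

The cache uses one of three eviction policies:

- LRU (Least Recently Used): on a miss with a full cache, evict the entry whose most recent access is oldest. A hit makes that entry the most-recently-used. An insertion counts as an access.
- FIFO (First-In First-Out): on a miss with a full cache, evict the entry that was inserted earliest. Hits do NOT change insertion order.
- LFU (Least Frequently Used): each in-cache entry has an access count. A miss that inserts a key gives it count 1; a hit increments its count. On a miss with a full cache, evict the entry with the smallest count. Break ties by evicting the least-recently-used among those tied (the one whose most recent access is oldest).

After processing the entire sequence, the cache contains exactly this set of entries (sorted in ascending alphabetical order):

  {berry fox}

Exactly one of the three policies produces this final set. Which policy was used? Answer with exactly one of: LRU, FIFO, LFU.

Answer: LFU

Derivation:
Simulating under each policy and comparing final sets:
  LRU: final set = {bat fox} -> differs
  FIFO: final set = {bat fox} -> differs
  LFU: final set = {berry fox} -> MATCHES target
Only LFU produces the target set.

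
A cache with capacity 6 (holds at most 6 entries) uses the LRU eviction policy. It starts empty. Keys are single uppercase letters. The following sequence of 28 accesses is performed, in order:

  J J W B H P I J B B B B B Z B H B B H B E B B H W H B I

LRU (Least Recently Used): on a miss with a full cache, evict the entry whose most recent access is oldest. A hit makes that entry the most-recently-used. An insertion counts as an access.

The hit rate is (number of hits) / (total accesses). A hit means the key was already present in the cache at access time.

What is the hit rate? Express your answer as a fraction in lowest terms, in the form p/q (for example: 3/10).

LRU simulation (capacity=6):
  1. access J: MISS. Cache (LRU->MRU): [J]
  2. access J: HIT. Cache (LRU->MRU): [J]
  3. access W: MISS. Cache (LRU->MRU): [J W]
  4. access B: MISS. Cache (LRU->MRU): [J W B]
  5. access H: MISS. Cache (LRU->MRU): [J W B H]
  6. access P: MISS. Cache (LRU->MRU): [J W B H P]
  7. access I: MISS. Cache (LRU->MRU): [J W B H P I]
  8. access J: HIT. Cache (LRU->MRU): [W B H P I J]
  9. access B: HIT. Cache (LRU->MRU): [W H P I J B]
  10. access B: HIT. Cache (LRU->MRU): [W H P I J B]
  11. access B: HIT. Cache (LRU->MRU): [W H P I J B]
  12. access B: HIT. Cache (LRU->MRU): [W H P I J B]
  13. access B: HIT. Cache (LRU->MRU): [W H P I J B]
  14. access Z: MISS, evict W. Cache (LRU->MRU): [H P I J B Z]
  15. access B: HIT. Cache (LRU->MRU): [H P I J Z B]
  16. access H: HIT. Cache (LRU->MRU): [P I J Z B H]
  17. access B: HIT. Cache (LRU->MRU): [P I J Z H B]
  18. access B: HIT. Cache (LRU->MRU): [P I J Z H B]
  19. access H: HIT. Cache (LRU->MRU): [P I J Z B H]
  20. access B: HIT. Cache (LRU->MRU): [P I J Z H B]
  21. access E: MISS, evict P. Cache (LRU->MRU): [I J Z H B E]
  22. access B: HIT. Cache (LRU->MRU): [I J Z H E B]
  23. access B: HIT. Cache (LRU->MRU): [I J Z H E B]
  24. access H: HIT. Cache (LRU->MRU): [I J Z E B H]
  25. access W: MISS, evict I. Cache (LRU->MRU): [J Z E B H W]
  26. access H: HIT. Cache (LRU->MRU): [J Z E B W H]
  27. access B: HIT. Cache (LRU->MRU): [J Z E W H B]
  28. access I: MISS, evict J. Cache (LRU->MRU): [Z E W H B I]
Total: 18 hits, 10 misses, 4 evictions

Hit rate = 18/28 = 9/14

Answer: 9/14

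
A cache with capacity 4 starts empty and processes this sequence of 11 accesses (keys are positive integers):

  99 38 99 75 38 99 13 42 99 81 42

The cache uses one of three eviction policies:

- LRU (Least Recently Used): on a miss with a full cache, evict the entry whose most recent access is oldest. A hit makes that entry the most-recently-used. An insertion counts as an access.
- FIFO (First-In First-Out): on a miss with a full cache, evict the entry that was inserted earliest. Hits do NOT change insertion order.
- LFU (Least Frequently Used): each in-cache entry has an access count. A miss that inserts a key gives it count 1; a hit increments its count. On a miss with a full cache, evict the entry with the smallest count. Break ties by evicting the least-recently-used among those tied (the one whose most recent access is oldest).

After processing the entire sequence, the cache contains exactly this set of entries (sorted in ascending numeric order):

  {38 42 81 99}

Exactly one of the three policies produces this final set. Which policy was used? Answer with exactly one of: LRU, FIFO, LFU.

Simulating under each policy and comparing final sets:
  LRU: final set = {13 42 81 99} -> differs
  FIFO: final set = {13 42 81 99} -> differs
  LFU: final set = {38 42 81 99} -> MATCHES target
Only LFU produces the target set.

Answer: LFU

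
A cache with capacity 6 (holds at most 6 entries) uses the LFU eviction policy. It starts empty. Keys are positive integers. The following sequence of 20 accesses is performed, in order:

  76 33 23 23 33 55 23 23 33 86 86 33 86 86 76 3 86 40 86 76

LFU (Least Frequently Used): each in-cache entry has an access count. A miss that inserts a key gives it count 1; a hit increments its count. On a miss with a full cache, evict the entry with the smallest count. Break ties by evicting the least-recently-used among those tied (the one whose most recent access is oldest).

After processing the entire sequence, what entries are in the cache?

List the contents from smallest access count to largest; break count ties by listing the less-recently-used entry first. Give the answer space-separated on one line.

Answer: 3 40 76 23 33 86

Derivation:
LFU simulation (capacity=6):
  1. access 76: MISS. Cache: [76(c=1)]
  2. access 33: MISS. Cache: [76(c=1) 33(c=1)]
  3. access 23: MISS. Cache: [76(c=1) 33(c=1) 23(c=1)]
  4. access 23: HIT, count now 2. Cache: [76(c=1) 33(c=1) 23(c=2)]
  5. access 33: HIT, count now 2. Cache: [76(c=1) 23(c=2) 33(c=2)]
  6. access 55: MISS. Cache: [76(c=1) 55(c=1) 23(c=2) 33(c=2)]
  7. access 23: HIT, count now 3. Cache: [76(c=1) 55(c=1) 33(c=2) 23(c=3)]
  8. access 23: HIT, count now 4. Cache: [76(c=1) 55(c=1) 33(c=2) 23(c=4)]
  9. access 33: HIT, count now 3. Cache: [76(c=1) 55(c=1) 33(c=3) 23(c=4)]
  10. access 86: MISS. Cache: [76(c=1) 55(c=1) 86(c=1) 33(c=3) 23(c=4)]
  11. access 86: HIT, count now 2. Cache: [76(c=1) 55(c=1) 86(c=2) 33(c=3) 23(c=4)]
  12. access 33: HIT, count now 4. Cache: [76(c=1) 55(c=1) 86(c=2) 23(c=4) 33(c=4)]
  13. access 86: HIT, count now 3. Cache: [76(c=1) 55(c=1) 86(c=3) 23(c=4) 33(c=4)]
  14. access 86: HIT, count now 4. Cache: [76(c=1) 55(c=1) 23(c=4) 33(c=4) 86(c=4)]
  15. access 76: HIT, count now 2. Cache: [55(c=1) 76(c=2) 23(c=4) 33(c=4) 86(c=4)]
  16. access 3: MISS. Cache: [55(c=1) 3(c=1) 76(c=2) 23(c=4) 33(c=4) 86(c=4)]
  17. access 86: HIT, count now 5. Cache: [55(c=1) 3(c=1) 76(c=2) 23(c=4) 33(c=4) 86(c=5)]
  18. access 40: MISS, evict 55(c=1). Cache: [3(c=1) 40(c=1) 76(c=2) 23(c=4) 33(c=4) 86(c=5)]
  19. access 86: HIT, count now 6. Cache: [3(c=1) 40(c=1) 76(c=2) 23(c=4) 33(c=4) 86(c=6)]
  20. access 76: HIT, count now 3. Cache: [3(c=1) 40(c=1) 76(c=3) 23(c=4) 33(c=4) 86(c=6)]
Total: 13 hits, 7 misses, 1 evictions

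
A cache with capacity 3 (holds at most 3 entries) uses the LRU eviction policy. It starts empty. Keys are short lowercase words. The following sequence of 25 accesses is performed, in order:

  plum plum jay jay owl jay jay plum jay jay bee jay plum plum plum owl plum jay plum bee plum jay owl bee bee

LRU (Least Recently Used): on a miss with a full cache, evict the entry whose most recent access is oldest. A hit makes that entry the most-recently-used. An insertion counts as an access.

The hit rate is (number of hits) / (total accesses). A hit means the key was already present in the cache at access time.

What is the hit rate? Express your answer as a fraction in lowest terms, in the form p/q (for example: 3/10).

Answer: 17/25

Derivation:
LRU simulation (capacity=3):
  1. access plum: MISS. Cache (LRU->MRU): [plum]
  2. access plum: HIT. Cache (LRU->MRU): [plum]
  3. access jay: MISS. Cache (LRU->MRU): [plum jay]
  4. access jay: HIT. Cache (LRU->MRU): [plum jay]
  5. access owl: MISS. Cache (LRU->MRU): [plum jay owl]
  6. access jay: HIT. Cache (LRU->MRU): [plum owl jay]
  7. access jay: HIT. Cache (LRU->MRU): [plum owl jay]
  8. access plum: HIT. Cache (LRU->MRU): [owl jay plum]
  9. access jay: HIT. Cache (LRU->MRU): [owl plum jay]
  10. access jay: HIT. Cache (LRU->MRU): [owl plum jay]
  11. access bee: MISS, evict owl. Cache (LRU->MRU): [plum jay bee]
  12. access jay: HIT. Cache (LRU->MRU): [plum bee jay]
  13. access plum: HIT. Cache (LRU->MRU): [bee jay plum]
  14. access plum: HIT. Cache (LRU->MRU): [bee jay plum]
  15. access plum: HIT. Cache (LRU->MRU): [bee jay plum]
  16. access owl: MISS, evict bee. Cache (LRU->MRU): [jay plum owl]
  17. access plum: HIT. Cache (LRU->MRU): [jay owl plum]
  18. access jay: HIT. Cache (LRU->MRU): [owl plum jay]
  19. access plum: HIT. Cache (LRU->MRU): [owl jay plum]
  20. access bee: MISS, evict owl. Cache (LRU->MRU): [jay plum bee]
  21. access plum: HIT. Cache (LRU->MRU): [jay bee plum]
  22. access jay: HIT. Cache (LRU->MRU): [bee plum jay]
  23. access owl: MISS, evict bee. Cache (LRU->MRU): [plum jay owl]
  24. access bee: MISS, evict plum. Cache (LRU->MRU): [jay owl bee]
  25. access bee: HIT. Cache (LRU->MRU): [jay owl bee]
Total: 17 hits, 8 misses, 5 evictions

Hit rate = 17/25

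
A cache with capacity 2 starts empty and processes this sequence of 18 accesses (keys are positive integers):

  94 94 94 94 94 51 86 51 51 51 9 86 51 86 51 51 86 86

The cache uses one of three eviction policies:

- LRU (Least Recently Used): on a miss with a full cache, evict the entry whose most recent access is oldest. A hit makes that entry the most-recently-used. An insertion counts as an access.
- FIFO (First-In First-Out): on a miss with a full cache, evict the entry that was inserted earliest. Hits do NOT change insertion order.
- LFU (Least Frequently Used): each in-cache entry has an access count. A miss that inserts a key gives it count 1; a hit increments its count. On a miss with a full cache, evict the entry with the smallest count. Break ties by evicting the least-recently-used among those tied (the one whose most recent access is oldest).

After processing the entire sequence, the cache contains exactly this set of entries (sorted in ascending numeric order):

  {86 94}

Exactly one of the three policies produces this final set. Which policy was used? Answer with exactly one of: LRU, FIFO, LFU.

Answer: LFU

Derivation:
Simulating under each policy and comparing final sets:
  LRU: final set = {51 86} -> differs
  FIFO: final set = {51 86} -> differs
  LFU: final set = {86 94} -> MATCHES target
Only LFU produces the target set.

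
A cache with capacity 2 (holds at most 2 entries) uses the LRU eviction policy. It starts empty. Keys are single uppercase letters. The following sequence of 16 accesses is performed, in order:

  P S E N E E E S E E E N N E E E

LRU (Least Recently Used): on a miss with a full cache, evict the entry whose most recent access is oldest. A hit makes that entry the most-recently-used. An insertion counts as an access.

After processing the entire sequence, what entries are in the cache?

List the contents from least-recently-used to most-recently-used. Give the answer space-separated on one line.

LRU simulation (capacity=2):
  1. access P: MISS. Cache (LRU->MRU): [P]
  2. access S: MISS. Cache (LRU->MRU): [P S]
  3. access E: MISS, evict P. Cache (LRU->MRU): [S E]
  4. access N: MISS, evict S. Cache (LRU->MRU): [E N]
  5. access E: HIT. Cache (LRU->MRU): [N E]
  6. access E: HIT. Cache (LRU->MRU): [N E]
  7. access E: HIT. Cache (LRU->MRU): [N E]
  8. access S: MISS, evict N. Cache (LRU->MRU): [E S]
  9. access E: HIT. Cache (LRU->MRU): [S E]
  10. access E: HIT. Cache (LRU->MRU): [S E]
  11. access E: HIT. Cache (LRU->MRU): [S E]
  12. access N: MISS, evict S. Cache (LRU->MRU): [E N]
  13. access N: HIT. Cache (LRU->MRU): [E N]
  14. access E: HIT. Cache (LRU->MRU): [N E]
  15. access E: HIT. Cache (LRU->MRU): [N E]
  16. access E: HIT. Cache (LRU->MRU): [N E]
Total: 10 hits, 6 misses, 4 evictions

Answer: N E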